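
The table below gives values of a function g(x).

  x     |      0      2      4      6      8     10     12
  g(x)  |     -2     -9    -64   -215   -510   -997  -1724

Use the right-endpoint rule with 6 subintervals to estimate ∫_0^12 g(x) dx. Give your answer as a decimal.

-7038

Δx = 2.
Sum = 2·[(-9) + (-64) + (-215) + (-510) + (-997) + (-1724)] = -7038.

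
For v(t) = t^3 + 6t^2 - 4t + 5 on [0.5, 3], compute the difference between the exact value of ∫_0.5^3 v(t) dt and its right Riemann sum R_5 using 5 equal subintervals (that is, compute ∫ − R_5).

-18.515625

Exact integral: ∫_0.5^3 v(t) dt = 68.984375.
R_5 = 87.5.
Error = 68.984375 − 87.5 = -18.515625.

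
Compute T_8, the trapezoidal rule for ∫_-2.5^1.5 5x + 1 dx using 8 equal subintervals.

-6

Δx = (1.5 − (-2.5))/8 = 0.5.
f(-2.5) = -11.5, f(-2) = -9, f(-1.5) = -6.5, f(-1) = -4, f(-0.5) = -1.5, f(0) = 1, f(0.5) = 3.5, f(1) = 6, f(1.5) = 8.5.
T_8 = (Δx/2)·[f(x_0) + 2f(x_1) + ... + 2f(x_{7}) + f(x_8)].
Sum = -6.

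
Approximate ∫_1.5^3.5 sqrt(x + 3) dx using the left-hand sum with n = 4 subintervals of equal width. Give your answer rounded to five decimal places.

4.57604

Δx = (3.5 − 1.5)/4 = 0.5.
Left endpoints: 1.5, 2, 2.5, 3.
f(1.5) ≈ 2.12132, f(2) ≈ 2.23607, f(2.5) ≈ 2.34521, f(3) ≈ 2.44949.
Sum = Δx · [f(1.5) + f(2) + f(2.5) + f(3)].
Sum ≈ 4.57604.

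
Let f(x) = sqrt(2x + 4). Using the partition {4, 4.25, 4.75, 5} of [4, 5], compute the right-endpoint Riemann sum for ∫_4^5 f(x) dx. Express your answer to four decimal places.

Subinterval widths: 0.25, 0.5, 0.25.
Right endpoints: 4.25, 4.75, 5.
f(4.25) ≈ 3.5355, f(4.75) ≈ 3.6742, f(5) ≈ 3.7417.
Sum = Σ Δx_i · f(x_i).
Sum ≈ 3.6564.

3.6564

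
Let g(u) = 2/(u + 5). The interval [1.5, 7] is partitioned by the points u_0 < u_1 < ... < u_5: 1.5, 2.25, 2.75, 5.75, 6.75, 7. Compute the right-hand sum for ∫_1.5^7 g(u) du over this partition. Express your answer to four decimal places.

Subinterval widths: 0.75, 0.5, 3, 1, 0.25.
Right endpoints: 2.25, 2.75, 5.75, 6.75, 7.
g(2.25) = 8/29, g(2.75) = 8/31, g(5.75) = 8/43, g(6.75) = 8/47, g(7) = 1/6.
Sum = Σ Δu_i · g(u_i).
Sum ≈ 1.1059.

1.1059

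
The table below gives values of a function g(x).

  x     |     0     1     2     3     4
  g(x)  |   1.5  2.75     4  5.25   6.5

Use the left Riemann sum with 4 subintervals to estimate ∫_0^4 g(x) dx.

Δx = 1.
Sum = 1·[1.5 + 2.75 + 4 + 5.25] = 13.5.

13.5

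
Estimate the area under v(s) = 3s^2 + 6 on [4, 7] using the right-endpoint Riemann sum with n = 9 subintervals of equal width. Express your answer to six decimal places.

313.666667

Δs = (7 − 4)/9 = 1/3.
Right endpoints: 13/3, 14/3, 5, 16/3, 17/3, 6, 19/3, 20/3, 7.
v(13/3) = 187/3, v(14/3) = 214/3, v(5) = 81, v(16/3) = 274/3, v(17/3) = 307/3, v(6) = 114, v(19/3) = 379/3, v(20/3) = 418/3, v(7) = 153.
Sum = Δs · [v(13/3) + v(14/3) + v(5) + ...].
Sum ≈ 313.666667.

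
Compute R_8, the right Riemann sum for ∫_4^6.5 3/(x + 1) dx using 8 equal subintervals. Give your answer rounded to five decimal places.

Δx = (6.5 − 4)/8 = 0.3125.
Right endpoints: 4.3125, 4.625, 4.9375, 5.25, 5.5625, 5.875, 6.1875, 6.5.
f(4.3125) = 48/85, f(4.625) = 8/15, f(4.9375) = 48/95, f(5.25) = 0.48, f(5.5625) = 16/35, f(5.875) = 24/55, f(6.1875) = 48/115, f(6.5) = 0.4.
Sum = Δx · [f(4.3125) + f(4.625) + f(4.9375) + ...].
Sum ≈ 1.18569.

1.18569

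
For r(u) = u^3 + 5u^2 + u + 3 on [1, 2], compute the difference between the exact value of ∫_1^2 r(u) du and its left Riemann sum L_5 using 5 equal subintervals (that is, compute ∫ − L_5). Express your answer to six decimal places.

2.236667

Exact integral: ∫_1^2 r(u) du ≈ 19.91666667.
L_5 = 17.68.
Error ≈ 19.91666667 − 17.68 ≈ 2.236667.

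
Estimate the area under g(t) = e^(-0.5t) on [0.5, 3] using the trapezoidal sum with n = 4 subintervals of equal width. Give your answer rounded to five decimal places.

1.12037

Δt = (3 − 0.5)/4 = 0.625.
g(0.5) ≈ 0.77880, g(1.125) ≈ 0.56978, g(1.75) ≈ 0.41686, g(2.375) ≈ 0.30498, g(3) ≈ 0.22313.
T_4 = (Δt/2)·[g(t_0) + 2g(t_1) + 2g(t_2) + 2g(t_3) + g(t_4)].
Sum ≈ 1.12037.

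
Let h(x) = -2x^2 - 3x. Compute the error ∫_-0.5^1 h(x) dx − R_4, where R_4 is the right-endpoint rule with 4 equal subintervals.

1.1953125

Exact integral: ∫_-0.5^1 h(x) dx = -1.875.
R_4 = -3.0703125.
Error = -1.875 − (-3.0703125) = 1.1953125.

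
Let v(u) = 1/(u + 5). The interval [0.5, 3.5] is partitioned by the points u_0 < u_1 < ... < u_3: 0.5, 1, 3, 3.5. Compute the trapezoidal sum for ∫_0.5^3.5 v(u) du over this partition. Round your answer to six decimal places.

Subinterval widths: 0.5, 2, 0.5.
v(0.5) = 2/11, v(1) = 1/6, v(3) = 0.125, v(3.5) = 2/17.
On each subinterval the trapezoid contributes (Δu_i/2)·[v(u_{i-1}) + v(u_i)].
Sum ≈ 0.439450.

0.439450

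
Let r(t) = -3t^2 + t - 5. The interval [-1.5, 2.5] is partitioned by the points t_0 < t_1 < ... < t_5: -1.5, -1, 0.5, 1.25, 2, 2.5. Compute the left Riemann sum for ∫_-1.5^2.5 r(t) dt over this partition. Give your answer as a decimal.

-37.890625

Subinterval widths: 0.5, 1.5, 0.75, 0.75, 0.5.
Left endpoints: -1.5, -1, 0.5, 1.25, 2.
r(-1.5) = -13.25, r(-1) = -9, r(0.5) = -5.25, r(1.25) = -8.4375, r(2) = -15.
Sum = Σ Δt_i · r(t_i).
Sum = -37.890625.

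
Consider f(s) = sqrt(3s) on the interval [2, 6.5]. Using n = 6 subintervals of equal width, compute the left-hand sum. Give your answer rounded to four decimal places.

15.1194

Δs = (6.5 − 2)/6 = 0.75.
Left endpoints: 2, 2.75, 3.5, 4.25, 5, 5.75.
f(2) ≈ 2.4495, f(2.75) ≈ 2.8723, f(3.5) ≈ 3.2404, f(4.25) ≈ 3.5707, f(5) ≈ 3.8730, f(5.75) ≈ 4.1533.
Sum = Δs · [f(2) + f(2.75) + f(3.5) + ...].
Sum ≈ 15.1194.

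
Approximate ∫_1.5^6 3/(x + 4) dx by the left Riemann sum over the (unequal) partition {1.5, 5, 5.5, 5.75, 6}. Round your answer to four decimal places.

2.2316

Subinterval widths: 3.5, 0.5, 0.25, 0.25.
Left endpoints: 1.5, 5, 5.5, 5.75.
f(1.5) = 6/11, f(5) = 1/3, f(5.5) = 6/19, f(5.75) = 4/13.
Sum = Σ Δx_i · f(x_i).
Sum ≈ 2.2316.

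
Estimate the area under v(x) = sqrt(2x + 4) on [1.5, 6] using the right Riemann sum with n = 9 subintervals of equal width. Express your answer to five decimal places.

15.49581

Δx = (6 − 1.5)/9 = 0.5.
Right endpoints: 2, 2.5, 3, 3.5, 4, 4.5, 5, 5.5, 6.
v(2) ≈ 2.82843, v(2.5) ≈ 3.00000, v(3) ≈ 3.16228, v(3.5) ≈ 3.31662, v(4) ≈ 3.46410, v(4.5) ≈ 3.60555, v(5) ≈ 3.74166, v(5.5) ≈ 3.87298, v(6) ≈ 4.00000.
Sum = Δx · [v(2) + v(2.5) + v(3) + ...].
Sum ≈ 15.49581.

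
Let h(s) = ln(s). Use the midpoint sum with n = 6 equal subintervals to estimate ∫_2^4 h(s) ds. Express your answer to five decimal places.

2.16004

Δs = (4 − 2)/6 = 1/3.
Midpoints: 13/6, 2.5, 17/6, 19/6, 3.5, 23/6.
h(13/6) ≈ 0.77319, h(2.5) ≈ 0.91629, h(17/6) ≈ 1.04145, h(19/6) ≈ 1.15268, h(3.5) ≈ 1.25276, h(23/6) ≈ 1.34373.
Sum = Δs · [h(13/6) + h(2.5) + h(17/6) + ...].
Sum ≈ 2.16004.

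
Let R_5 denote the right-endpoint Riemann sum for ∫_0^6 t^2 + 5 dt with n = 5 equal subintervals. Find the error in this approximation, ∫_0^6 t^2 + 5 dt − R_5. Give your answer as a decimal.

Exact integral: ∫_0^6 f(t) dt = 102.
R_5 = 125.04.
Error = 102 − 125.04 = -23.04.

-23.04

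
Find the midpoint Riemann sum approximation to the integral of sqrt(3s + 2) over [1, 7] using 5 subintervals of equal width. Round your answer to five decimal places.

22.04859

Δs = (7 − 1)/5 = 1.2.
Midpoints: 1.6, 2.8, 4, 5.2, 6.4.
f(1.6) ≈ 2.60768, f(2.8) ≈ 3.22490, f(4) ≈ 3.74166, f(5.2) ≈ 4.19524, f(6.4) ≈ 4.60435.
Sum = Δs · [f(1.6) + f(2.8) + f(4) + f(5.2) + f(6.4)].
Sum ≈ 22.04859.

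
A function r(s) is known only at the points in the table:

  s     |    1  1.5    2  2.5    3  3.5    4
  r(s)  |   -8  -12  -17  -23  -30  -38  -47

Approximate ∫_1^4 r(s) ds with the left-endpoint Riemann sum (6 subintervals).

Δs = 0.5.
Sum = 0.5·[(-8) + (-12) + (-17) + (-23) + (-30) + (-38)] = -64.

-64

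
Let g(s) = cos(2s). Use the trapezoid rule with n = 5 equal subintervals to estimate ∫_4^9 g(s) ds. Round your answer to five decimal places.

Δs = (9 − 4)/5 = 1.
g(4) ≈ -0.14550, g(5) ≈ -0.83907, g(6) ≈ 0.84385, g(7) ≈ 0.13674, g(8) ≈ -0.95766, g(9) ≈ 0.66032.
T_5 = (Δs/2)·[g(s_0) + 2g(s_1) + ... + 2g(s_{4}) + g(s_5)].
Sum ≈ -0.55873.

-0.55873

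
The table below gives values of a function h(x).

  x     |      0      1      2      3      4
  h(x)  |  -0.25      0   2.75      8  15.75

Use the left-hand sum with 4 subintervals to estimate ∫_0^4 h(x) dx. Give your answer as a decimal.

10.5

Δx = 1.
Sum = 1·[(-0.25) + 0 + 2.75 + 8] = 10.5.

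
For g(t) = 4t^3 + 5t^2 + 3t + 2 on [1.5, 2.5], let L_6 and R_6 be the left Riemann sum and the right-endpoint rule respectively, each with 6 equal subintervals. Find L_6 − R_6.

-12

L_6 ≈ 56.5509259.
R_6 ≈ 68.5509259.
L_6 − R_6 = -12.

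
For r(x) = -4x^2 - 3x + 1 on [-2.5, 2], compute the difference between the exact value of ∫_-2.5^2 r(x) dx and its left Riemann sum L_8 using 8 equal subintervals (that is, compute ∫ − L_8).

Exact integral: ∫_-2.5^2 r(x) dx = -23.625.
L_8 = -23.30859375.
Error = -23.625 − (-23.30859375) = -0.31640625.

-0.31640625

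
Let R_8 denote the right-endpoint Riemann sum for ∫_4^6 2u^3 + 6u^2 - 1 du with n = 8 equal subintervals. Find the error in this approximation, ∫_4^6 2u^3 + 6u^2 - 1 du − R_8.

Exact integral: ∫_4^6 f(u) du = 822.
R_8 = 875.75.
Error = 822 − 875.75 = -53.75.

-53.75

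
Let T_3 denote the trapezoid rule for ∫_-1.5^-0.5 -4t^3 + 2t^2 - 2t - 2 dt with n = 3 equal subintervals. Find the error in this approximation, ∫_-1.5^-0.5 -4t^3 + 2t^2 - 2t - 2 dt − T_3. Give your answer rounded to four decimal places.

-0.2593

Exact integral: ∫_-1.5^-0.5 f(t) dt ≈ 7.166667.
T_3 ≈ 7.425926.
Error ≈ 7.166667 − 7.425926 ≈ -0.2593.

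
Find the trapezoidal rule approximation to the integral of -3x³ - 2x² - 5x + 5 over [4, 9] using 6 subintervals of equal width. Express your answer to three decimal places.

-5344.595

Δx = (9 − 4)/6 = 5/6.
f(4) = -239, f(29/6) = -404.625, f(17/3) = -5701/9, f(6.5) = -935.875, f(22/3) = -3967/3, f(49/6) = -129833/72, f(9) = -2389.
T_6 = (Δx/2)·[f(x_0) + 2f(x_1) + ... + 2f(x_{5}) + f(x_6)].
Sum ≈ -5344.595.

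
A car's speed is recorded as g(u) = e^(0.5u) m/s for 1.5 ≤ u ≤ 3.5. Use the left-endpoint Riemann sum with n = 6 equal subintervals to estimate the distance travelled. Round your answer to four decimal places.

6.6858

Δu = (3.5 − 1.5)/6 = 1/3.
Left endpoints: 1.5, 11/6, 13/6, 2.5, 17/6, 19/6.
g(1.5) ≈ 2.1170, g(11/6) ≈ 2.5009, g(13/6) ≈ 2.9545, g(2.5) ≈ 3.4903, g(17/6) ≈ 4.1234, g(19/6) ≈ 4.8712.
Sum = Δu · [g(1.5) + g(11/6) + g(13/6) + ...].
Sum ≈ 6.6858.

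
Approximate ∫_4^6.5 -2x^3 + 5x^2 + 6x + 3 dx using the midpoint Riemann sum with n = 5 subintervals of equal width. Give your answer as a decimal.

-325.859375

Δx = (6.5 − 4)/5 = 0.5.
Midpoints: 4.25, 4.75, 5.25, 5.75, 6.25.
f(4.25) = -34.71875, f(4.75) = -70.03125, f(5.25) = -117.09375, f(5.75) = -177.40625, f(6.25) = -252.46875.
Sum = Δx · [f(4.25) + f(4.75) + f(5.25) + f(5.75) + f(6.25)].
Sum = -325.859375.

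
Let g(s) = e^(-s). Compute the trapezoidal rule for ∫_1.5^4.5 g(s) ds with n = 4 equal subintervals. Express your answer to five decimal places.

0.22187

Δs = (4.5 − 1.5)/4 = 0.75.
g(1.5) ≈ 0.22313, g(2.25) ≈ 0.10540, g(3) ≈ 0.04979, g(3.75) ≈ 0.02352, g(4.5) ≈ 0.01111.
T_4 = (Δs/2)·[g(s_0) + 2g(s_1) + 2g(s_2) + 2g(s_3) + g(s_4)].
Sum ≈ 0.22187.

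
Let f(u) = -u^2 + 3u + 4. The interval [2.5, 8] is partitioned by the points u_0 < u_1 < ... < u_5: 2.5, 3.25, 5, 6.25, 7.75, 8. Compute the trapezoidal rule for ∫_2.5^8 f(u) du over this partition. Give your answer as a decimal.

-58.6875

Subinterval widths: 0.75, 1.75, 1.25, 1.5, 0.25.
f(2.5) = 5.25, f(3.25) = 3.1875, f(5) = -6, f(6.25) = -16.3125, f(7.75) = -32.8125, f(8) = -36.
On each subinterval the trapezoid contributes (Δu_i/2)·[f(u_{i-1}) + f(u_i)].
Sum = -58.6875.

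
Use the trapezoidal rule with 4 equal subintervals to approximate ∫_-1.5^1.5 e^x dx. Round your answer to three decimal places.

Δx = (1.5 − (-1.5))/4 = 0.75.
f(-1.5) ≈ 0.223, f(-0.75) ≈ 0.472, f(0) ≈ 1.000, f(0.75) ≈ 2.117, f(1.5) ≈ 4.482.
T_4 = (Δx/2)·[f(x_0) + 2f(x_1) + 2f(x_2) + 2f(x_3) + f(x_4)].
Sum ≈ 4.456.

4.456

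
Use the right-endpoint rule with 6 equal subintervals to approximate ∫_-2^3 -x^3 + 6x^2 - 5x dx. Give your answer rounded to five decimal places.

Δx = (3 − (-2))/6 = 5/6.
Right endpoints: -7/6, -1/3, 0.5, 4/3, 13/6, 3.
f(-7/6) = 3367/216, f(-1/3) = 64/27, f(0.5) = -1.125, f(4/3) = 44/27, f(13/6) = 1547/216, f(3) = 12.
Sum = Δx · [f(-7/6) + f(-1/3) + f(0.5) + ...].
Sum ≈ 31.35417.

31.35417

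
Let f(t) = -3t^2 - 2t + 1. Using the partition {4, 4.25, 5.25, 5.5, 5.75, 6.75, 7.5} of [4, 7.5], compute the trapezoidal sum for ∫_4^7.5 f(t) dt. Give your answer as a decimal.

Subinterval widths: 0.25, 1, 0.25, 0.25, 1, 0.75.
f(4) = -55, f(4.25) = -61.6875, f(5.25) = -92.1875, f(5.5) = -100.75, f(5.75) = -109.6875, f(6.75) = -149.1875, f(7.5) = -182.75.
On each subinterval the trapezoid contributes (Δt_i/2)·[f(t_{i-1}) + f(t_i)].
Sum = -395.859375.

-395.859375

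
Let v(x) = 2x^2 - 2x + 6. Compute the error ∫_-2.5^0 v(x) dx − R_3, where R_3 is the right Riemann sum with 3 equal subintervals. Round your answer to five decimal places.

Exact integral: ∫_-2.5^0 v(x) dx ≈ 31.6666667.
R_3 ≈ 24.9537037.
Error ≈ 31.6666667 − 24.9537037 ≈ 6.71296.

6.71296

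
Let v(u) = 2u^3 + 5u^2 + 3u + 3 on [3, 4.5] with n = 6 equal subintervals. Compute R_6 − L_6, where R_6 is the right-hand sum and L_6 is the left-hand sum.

47.25

R_6 = 316.8359375.
L_6 = 269.5859375.
R_6 − L_6 = 47.25.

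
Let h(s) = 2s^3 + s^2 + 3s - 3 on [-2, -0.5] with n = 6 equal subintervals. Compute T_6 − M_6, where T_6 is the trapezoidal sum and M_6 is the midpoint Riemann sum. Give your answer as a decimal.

T_6 = -15.5703125.
M_6 = -15.41796875.
T_6 − M_6 = -0.15234375.

-0.15234375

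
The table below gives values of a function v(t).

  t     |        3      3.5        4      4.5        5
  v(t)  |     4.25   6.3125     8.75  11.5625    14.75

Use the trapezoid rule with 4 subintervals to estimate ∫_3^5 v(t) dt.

18.0625

Δt = 0.5.
T_4 = (0.5/2)·[4.25 + 2·6.3125 + 2·8.75 + 2·11.5625 + 14.75] = 18.0625.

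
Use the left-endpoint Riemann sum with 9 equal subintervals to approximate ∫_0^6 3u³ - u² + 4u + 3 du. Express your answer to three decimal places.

Δu = (6 − 0)/9 = 2/3.
Left endpoints: 0, 2/3, 4/3, 2, 8/3, 10/3, 4, 14/3, 16/3.
f(0) = 3, f(2/3) = 55/9, f(4/3) = 41/3, f(2) = 31, f(8/3) = 571/9, f(10/3) = 349/3, f(4) = 195, f(14/3) = 2743/9, f(16/3) = 451.
Sum = Δu · [f(0) + f(2/3) + f(4/3) + ...].
Sum ≈ 789.556.

789.556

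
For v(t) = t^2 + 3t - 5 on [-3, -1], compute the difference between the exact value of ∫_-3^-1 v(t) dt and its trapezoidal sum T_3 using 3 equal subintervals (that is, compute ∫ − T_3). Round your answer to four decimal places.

-0.1481

Exact integral: ∫_-3^-1 v(t) dt ≈ -13.333333.
T_3 ≈ -13.185185.
Error ≈ -13.333333 − (-13.185185) ≈ -0.1481.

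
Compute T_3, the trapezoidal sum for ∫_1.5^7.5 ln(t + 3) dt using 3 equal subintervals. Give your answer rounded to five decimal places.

Δt = (7.5 − 1.5)/3 = 2.
f(1.5) ≈ 1.50408, f(3.5) ≈ 1.87180, f(5.5) ≈ 2.14007, f(7.5) ≈ 2.35138.
T_3 = (Δt/2)·[f(t_0) + 2f(t_1) + 2f(t_2) + f(t_3)].
Sum ≈ 11.87919.

11.87919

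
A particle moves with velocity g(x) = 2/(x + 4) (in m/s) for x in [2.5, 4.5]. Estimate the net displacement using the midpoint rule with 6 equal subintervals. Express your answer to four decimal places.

0.5364

Δx = (4.5 − 2.5)/6 = 1/3.
Midpoints: 8/3, 3, 10/3, 11/3, 4, 13/3.
g(8/3) = 0.3, g(3) = 2/7, g(10/3) = 3/11, g(11/3) = 6/23, g(4) = 0.25, g(13/3) = 0.24.
Sum = Δx · [g(8/3) + g(3) + g(10/3) + ...].
Sum ≈ 0.5364.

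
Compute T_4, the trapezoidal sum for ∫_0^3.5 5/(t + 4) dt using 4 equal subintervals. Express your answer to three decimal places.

Δt = (3.5 − 0)/4 = 0.875.
f(0) = 1.25, f(0.875) = 40/39, f(1.75) = 20/23, f(2.625) = 40/53, f(3.5) = 2/3.
T_4 = (Δt/2)·[f(t_0) + 2f(t_1) + 2f(t_2) + 2f(t_3) + f(t_4)].
Sum ≈ 3.157.

3.157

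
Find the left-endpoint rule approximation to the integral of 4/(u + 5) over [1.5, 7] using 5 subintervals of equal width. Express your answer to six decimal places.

Δu = (7 − 1.5)/5 = 1.1.
Left endpoints: 1.5, 2.6, 3.7, 4.8, 5.9.
f(1.5) = 8/13, f(2.6) = 10/19, f(3.7) = 40/87, f(4.8) = 20/49, f(5.9) = 40/109.
Sum = Δu · [f(1.5) + f(2.6) + f(3.7) + f(4.8) + f(5.9)].
Sum ≈ 2.614267.

2.614267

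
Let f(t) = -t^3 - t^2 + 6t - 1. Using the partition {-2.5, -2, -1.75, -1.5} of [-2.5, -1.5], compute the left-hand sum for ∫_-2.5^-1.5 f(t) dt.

-7.86328125

Subinterval widths: 0.5, 0.25, 0.25.
Left endpoints: -2.5, -2, -1.75.
f(-2.5) = -6.625, f(-2) = -9, f(-1.75) = -9.203125.
Sum = Σ Δt_i · f(t_i).
Sum = -7.86328125.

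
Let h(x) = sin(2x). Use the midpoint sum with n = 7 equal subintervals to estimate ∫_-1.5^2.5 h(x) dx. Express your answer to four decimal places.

-0.6729

Δx = (2.5 − (-1.5))/7 = 4/7.
Midpoints: -17/14, -9/14, -1/14, 0.5, 15/14, 23/14, 31/14.
h(-17/14) ≈ -0.6541, h(-9/14) ≈ -0.9596, h(-1/14) ≈ -0.1424, h(0.5) ≈ 0.8415, h(15/14) ≈ 0.8408, h(23/14) ≈ -0.1436, h(31/14) ≈ -0.9600.
Sum = Δx · [h(-17/14) + h(-9/14) + h(-1/14) + ...].
Sum ≈ -0.6729.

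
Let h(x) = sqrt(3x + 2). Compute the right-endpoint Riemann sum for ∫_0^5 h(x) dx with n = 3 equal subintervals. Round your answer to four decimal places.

17.0549

Δx = (5 − 0)/3 = 5/3.
Right endpoints: 5/3, 10/3, 5.
h(5/3) ≈ 2.6458, h(10/3) ≈ 3.4641, h(5) ≈ 4.1231.
Sum = Δx · [h(5/3) + h(10/3) + h(5)].
Sum ≈ 17.0549.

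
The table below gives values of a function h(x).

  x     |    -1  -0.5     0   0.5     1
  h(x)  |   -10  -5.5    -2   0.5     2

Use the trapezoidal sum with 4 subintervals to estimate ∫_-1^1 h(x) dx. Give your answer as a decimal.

Δx = 0.5.
T_4 = (0.5/2)·[(-10) + 2·(-5.5) + 2·(-2) + 2·0.5 + 2] = -5.5.

-5.5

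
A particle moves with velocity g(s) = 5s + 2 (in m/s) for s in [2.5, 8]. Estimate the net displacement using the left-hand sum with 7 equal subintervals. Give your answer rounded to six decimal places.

Δs = (8 − 2.5)/7 = 11/14.
Left endpoints: 2.5, 23/7, 57/14, 34/7, 79/14, 45/7, 101/14.
g(2.5) = 14.5, g(23/7) = 129/7, g(57/14) = 313/14, g(34/7) = 184/7, g(79/14) = 423/14, g(45/7) = 239/7, g(101/14) = 533/14.
Sum = Δs · [g(2.5) + g(23/7) + g(57/14) + ...].
Sum ≈ 144.571429.

144.571429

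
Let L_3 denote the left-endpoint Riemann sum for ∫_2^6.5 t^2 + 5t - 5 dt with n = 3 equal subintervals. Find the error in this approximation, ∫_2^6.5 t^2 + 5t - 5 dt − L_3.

43.875

Exact integral: ∫_2^6.5 f(t) dt = 162.
L_3 = 118.125.
Error = 162 − 118.125 = 43.875.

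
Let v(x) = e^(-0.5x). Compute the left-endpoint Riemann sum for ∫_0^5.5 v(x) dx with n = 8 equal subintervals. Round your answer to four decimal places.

Δx = (5.5 − 0)/8 = 0.6875.
Left endpoints: 0, 0.6875, 1.375, 2.0625, 2.75, 3.4375, 4.125, 4.8125.
v(0) ≈ 1.0000, v(0.6875) ≈ 0.7091, v(1.375) ≈ 0.5028, v(2.0625) ≈ 0.3566, v(2.75) ≈ 0.2528, v(3.4375) ≈ 0.1793, v(4.125) ≈ 0.1271, v(4.8125) ≈ 0.0902.
Sum = Δx · [v(0) + v(0.6875) + v(1.375) + ...].
Sum ≈ 2.2123.

2.2123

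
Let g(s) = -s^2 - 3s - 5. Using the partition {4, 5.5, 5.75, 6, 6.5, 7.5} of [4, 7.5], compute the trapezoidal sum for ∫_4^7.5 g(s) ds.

Subinterval widths: 1.5, 0.25, 0.25, 0.5, 1.
g(4) = -33, g(5.5) = -51.75, g(5.75) = -55.3125, g(6) = -59, g(6.5) = -66.75, g(7.5) = -83.75.
On each subinterval the trapezoid contributes (Δs_i/2)·[g(s_{i-1}) + g(s_i)].
Sum = -197.921875.

-197.921875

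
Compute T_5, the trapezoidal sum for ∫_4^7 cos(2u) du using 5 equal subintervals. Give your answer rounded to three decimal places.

0.001

Δu = (7 − 4)/5 = 0.6.
f(4) ≈ -0.146, f(4.6) ≈ -0.975, f(5.2) ≈ -0.561, f(5.8) ≈ 0.568, f(6.4) ≈ 0.973, f(7) ≈ 0.137.
T_5 = (Δu/2)·[f(u_0) + 2f(u_1) + ... + 2f(u_{4}) + f(u_5)].
Sum ≈ 0.001.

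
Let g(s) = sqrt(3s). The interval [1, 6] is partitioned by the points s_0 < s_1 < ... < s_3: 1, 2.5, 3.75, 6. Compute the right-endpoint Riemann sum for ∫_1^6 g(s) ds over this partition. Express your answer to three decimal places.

17.846

Subinterval widths: 1.5, 1.25, 2.25.
Right endpoints: 2.5, 3.75, 6.
g(2.5) ≈ 2.739, g(3.75) ≈ 3.354, g(6) ≈ 4.243.
Sum = Σ Δs_i · g(s_i).
Sum ≈ 17.846.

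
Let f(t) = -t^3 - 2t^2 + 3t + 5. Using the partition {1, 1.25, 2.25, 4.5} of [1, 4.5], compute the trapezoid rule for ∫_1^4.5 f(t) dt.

Subinterval widths: 0.25, 1, 2.25.
f(1) = 5, f(1.25) = 3.671875, f(2.25) = -9.765625, f(4.5) = -113.125.
On each subinterval the trapezoid contributes (Δt_i/2)·[f(t_{i-1}) + f(t_i)].
Sum = -140.21484375.

-140.21484375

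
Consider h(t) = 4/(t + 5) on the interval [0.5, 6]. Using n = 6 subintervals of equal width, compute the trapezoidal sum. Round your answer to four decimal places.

2.7795

Δt = (6 − 0.5)/6 = 11/12.
h(0.5) = 8/11, h(17/12) = 48/77, h(7/3) = 6/11, h(3.25) = 16/33, h(25/6) = 24/55, h(61/12) = 48/121, h(6) = 4/11.
T_6 = (Δt/2)·[h(t_0) + 2h(t_1) + ... + 2h(t_{5}) + h(t_6)].
Sum ≈ 2.7795.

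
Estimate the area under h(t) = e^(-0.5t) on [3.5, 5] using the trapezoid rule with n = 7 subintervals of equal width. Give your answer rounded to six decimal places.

0.183553

Δt = (5 − 3.5)/7 = 3/14.
h(3.5) ≈ 0.173774, h(26/7) ≈ 0.156118, h(55/14) ≈ 0.140256, h(29/7) ≈ 0.126006, h(61/14) ≈ 0.113203, h(32/7) ≈ 0.101701, h(67/14) ≈ 0.091368, h(5) ≈ 0.082085.
T_7 = (Δt/2)·[h(t_0) + 2h(t_1) + ... + 2h(t_{6}) + h(t_7)].
Sum ≈ 0.183553.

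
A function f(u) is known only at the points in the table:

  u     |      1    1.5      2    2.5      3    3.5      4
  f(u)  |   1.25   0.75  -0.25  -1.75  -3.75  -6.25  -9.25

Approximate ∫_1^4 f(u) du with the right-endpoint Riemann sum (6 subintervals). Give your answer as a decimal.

Δu = 0.5.
Sum = 0.5·[0.75 + (-0.25) + (-1.75) + (-3.75) + (-6.25) + (-9.25)] = -10.25.

-10.25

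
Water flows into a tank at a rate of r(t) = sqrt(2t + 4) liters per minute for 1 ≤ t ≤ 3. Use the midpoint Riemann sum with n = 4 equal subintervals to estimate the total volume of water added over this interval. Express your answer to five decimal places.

Δt = (3 − 1)/4 = 0.5.
Midpoints: 1.25, 1.75, 2.25, 2.75.
r(1.25) ≈ 2.54951, r(1.75) ≈ 2.73861, r(2.25) ≈ 2.91548, r(2.75) ≈ 3.08221.
Sum = Δt · [r(1.25) + r(1.75) + r(2.25) + r(2.75)].
Sum ≈ 5.64290.

5.64290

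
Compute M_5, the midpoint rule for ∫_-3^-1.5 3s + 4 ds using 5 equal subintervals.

-4.125

Δs = (-1.5 − (-3))/5 = 0.3.
Midpoints: -2.85, -2.55, -2.25, -1.95, -1.65.
f(-2.85) = -4.55, f(-2.55) = -3.65, f(-2.25) = -2.75, f(-1.95) = -1.85, f(-1.65) = -0.95.
Sum = Δs · [f(-2.85) + f(-2.55) + f(-2.25) + f(-1.95) + f(-1.65)].
Sum = -4.125.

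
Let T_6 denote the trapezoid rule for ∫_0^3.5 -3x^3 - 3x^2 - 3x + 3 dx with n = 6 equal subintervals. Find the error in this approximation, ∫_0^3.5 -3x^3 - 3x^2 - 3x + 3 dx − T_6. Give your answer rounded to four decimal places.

3.7218

Exact integral: ∫_0^3.5 f(x) dx = -163.296875.
T_6 ≈ -167.018663.
Error ≈ -163.296875 − (-167.018663) ≈ 3.7218.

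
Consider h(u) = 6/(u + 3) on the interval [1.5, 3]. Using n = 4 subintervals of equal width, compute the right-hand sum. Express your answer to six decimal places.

Δu = (3 − 1.5)/4 = 0.375.
Right endpoints: 1.875, 2.25, 2.625, 3.
h(1.875) = 16/13, h(2.25) = 8/7, h(2.625) = 16/15, h(3) = 1.
Sum = Δu · [h(1.875) + h(2.25) + h(2.625) + h(3)].
Sum ≈ 1.665110.

1.665110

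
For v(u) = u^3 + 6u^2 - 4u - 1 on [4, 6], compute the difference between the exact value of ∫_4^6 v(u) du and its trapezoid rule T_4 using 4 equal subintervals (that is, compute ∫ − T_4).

Exact integral: ∫_4^6 v(u) du = 522.
T_4 = 523.75.
Error = 522 − 523.75 = -1.75.

-1.75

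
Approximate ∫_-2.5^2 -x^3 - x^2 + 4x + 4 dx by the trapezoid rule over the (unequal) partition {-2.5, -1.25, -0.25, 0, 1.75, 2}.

Subinterval widths: 1.25, 1, 0.25, 1.75, 0.25.
f(-2.5) = 3.375, f(-1.25) = -0.609375, f(-0.25) = 2.953125, f(0) = 4, f(1.75) = 2.578125, f(2) = 0.
On each subinterval the trapezoid contributes (Δx_i/2)·[f(x_{i-1}) + f(x_i)].
Sum = 9.84765625.

9.84765625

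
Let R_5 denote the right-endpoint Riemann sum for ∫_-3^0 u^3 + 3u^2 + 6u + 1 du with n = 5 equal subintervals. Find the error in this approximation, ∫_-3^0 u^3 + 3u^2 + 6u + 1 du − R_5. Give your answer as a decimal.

Exact integral: ∫_-3^0 f(u) du = -17.25.
R_5 = -12.12.
Error = -17.25 − (-12.12) = -5.13.

-5.13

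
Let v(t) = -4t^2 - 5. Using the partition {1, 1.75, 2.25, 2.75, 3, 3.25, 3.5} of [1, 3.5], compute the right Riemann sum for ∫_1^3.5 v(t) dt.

Subinterval widths: 0.75, 0.5, 0.5, 0.25, 0.25, 0.25.
Right endpoints: 1.75, 2.25, 2.75, 3, 3.25, 3.5.
v(1.75) = -17.25, v(2.25) = -25.25, v(2.75) = -35.25, v(3) = -41, v(3.25) = -47.25, v(3.5) = -54.
Sum = Σ Δt_i · v(t_i).
Sum = -78.75.

-78.75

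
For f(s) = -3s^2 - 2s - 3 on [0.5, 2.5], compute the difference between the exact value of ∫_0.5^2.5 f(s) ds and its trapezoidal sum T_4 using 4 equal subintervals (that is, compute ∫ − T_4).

Exact integral: ∫_0.5^2.5 f(s) ds = -27.5.
T_4 = -27.75.
Error = -27.5 − (-27.75) = 0.25.

0.25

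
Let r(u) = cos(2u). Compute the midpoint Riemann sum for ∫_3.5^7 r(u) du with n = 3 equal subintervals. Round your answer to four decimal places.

0.2117

Δu = (7 − 3.5)/3 = 7/6.
Midpoints: 49/12, 5.25, 77/12.
r(49/12) ≈ -0.3076, r(5.25) ≈ -0.4755, r(77/12) ≈ 0.9646.
Sum = Δu · [r(49/12) + r(5.25) + r(77/12)].
Sum ≈ 0.2117.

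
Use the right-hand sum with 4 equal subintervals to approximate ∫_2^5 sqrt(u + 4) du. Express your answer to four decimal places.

8.4067

Δu = (5 − 2)/4 = 0.75.
Right endpoints: 2.75, 3.5, 4.25, 5.
f(2.75) ≈ 2.5981, f(3.5) ≈ 2.7386, f(4.25) ≈ 2.8723, f(5) ≈ 3.0000.
Sum = Δu · [f(2.75) + f(3.5) + f(4.25) + f(5)].
Sum ≈ 8.4067.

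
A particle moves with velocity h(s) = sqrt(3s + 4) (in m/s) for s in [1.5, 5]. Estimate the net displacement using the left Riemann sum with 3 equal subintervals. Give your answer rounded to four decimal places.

12.0360

Δs = (5 − 1.5)/3 = 7/6.
Left endpoints: 1.5, 8/3, 23/6.
h(1.5) ≈ 2.9155, h(8/3) ≈ 3.4641, h(23/6) ≈ 3.9370.
Sum = Δs · [h(1.5) + h(8/3) + h(23/6)].
Sum ≈ 12.0360.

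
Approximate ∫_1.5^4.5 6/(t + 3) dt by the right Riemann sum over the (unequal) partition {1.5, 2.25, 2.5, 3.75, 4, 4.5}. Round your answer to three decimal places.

Subinterval widths: 0.75, 0.25, 1.25, 0.25, 0.5.
Right endpoints: 2.25, 2.5, 3.75, 4, 4.5.
f(2.25) = 8/7, f(2.5) = 12/11, f(3.75) = 8/9, f(4) = 6/7, f(4.5) = 0.8.
Sum = Σ Δt_i · f(t_i).
Sum ≈ 2.855.

2.855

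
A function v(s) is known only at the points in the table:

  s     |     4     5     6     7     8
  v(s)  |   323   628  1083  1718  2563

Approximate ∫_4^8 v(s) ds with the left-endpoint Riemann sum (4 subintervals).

Δs = 1.
Sum = 1·[323 + 628 + 1083 + 1718] = 3752.

3752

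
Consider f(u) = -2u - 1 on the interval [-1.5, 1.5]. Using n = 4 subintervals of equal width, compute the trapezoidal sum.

Δu = (1.5 − (-1.5))/4 = 0.75.
f(-1.5) = 2, f(-0.75) = 0.5, f(0) = -1, f(0.75) = -2.5, f(1.5) = -4.
T_4 = (Δu/2)·[f(u_0) + 2f(u_1) + 2f(u_2) + 2f(u_3) + f(u_4)].
Sum = -3.

-3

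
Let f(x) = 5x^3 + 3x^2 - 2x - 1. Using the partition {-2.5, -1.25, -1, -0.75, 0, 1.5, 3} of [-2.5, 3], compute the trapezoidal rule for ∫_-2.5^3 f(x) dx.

107.05859375

Subinterval widths: 1.25, 0.25, 0.25, 0.75, 1.5, 1.5.
f(-2.5) = -55.375, f(-1.25) = -3.578125, f(-1) = -1, f(-0.75) = 0.078125, f(0) = -1, f(1.5) = 19.625, f(3) = 155.
On each subinterval the trapezoid contributes (Δx_i/2)·[f(x_{i-1}) + f(x_i)].
Sum = 107.05859375.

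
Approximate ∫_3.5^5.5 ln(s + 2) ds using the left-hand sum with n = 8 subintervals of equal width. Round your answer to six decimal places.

Δs = (5.5 − 3.5)/8 = 0.25.
Left endpoints: 3.5, 3.75, 4, 4.25, 4.5, 4.75, 5, 5.25.
f(3.5) ≈ 1.704748, f(3.75) ≈ 1.749200, f(4) ≈ 1.791759, f(4.25) ≈ 1.832581, f(4.5) ≈ 1.871802, f(4.75) ≈ 1.909543, f(5) ≈ 1.945910, f(5.25) ≈ 1.981001.
Sum = Δs · [f(3.5) + f(3.75) + f(4) + ...].
Sum ≈ 3.696636.

3.696636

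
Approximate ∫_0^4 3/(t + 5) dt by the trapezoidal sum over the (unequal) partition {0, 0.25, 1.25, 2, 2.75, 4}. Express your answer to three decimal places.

1.769

Subinterval widths: 0.25, 1, 0.75, 0.75, 1.25.
f(0) = 0.6, f(0.25) = 4/7, f(1.25) = 0.48, f(2) = 3/7, f(2.75) = 12/31, f(4) = 1/3.
On each subinterval the trapezoid contributes (Δt_i/2)·[f(t_{i-1}) + f(t_i)].
Sum ≈ 1.769.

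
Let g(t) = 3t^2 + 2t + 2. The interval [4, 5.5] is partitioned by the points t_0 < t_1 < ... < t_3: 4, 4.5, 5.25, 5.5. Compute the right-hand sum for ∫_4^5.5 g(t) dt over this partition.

Subinterval widths: 0.5, 0.75, 0.25.
Right endpoints: 4.5, 5.25, 5.5.
g(4.5) = 71.75, g(5.25) = 95.1875, g(5.5) = 103.75.
Sum = Σ Δt_i · g(t_i).
Sum = 133.203125.

133.203125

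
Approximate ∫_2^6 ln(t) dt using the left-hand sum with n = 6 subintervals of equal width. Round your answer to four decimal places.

4.9858

Δt = (6 − 2)/6 = 2/3.
Left endpoints: 2, 8/3, 10/3, 4, 14/3, 16/3.
f(2) ≈ 0.6931, f(8/3) ≈ 0.9808, f(10/3) ≈ 1.2040, f(4) ≈ 1.3863, f(14/3) ≈ 1.5404, f(16/3) ≈ 1.6740.
Sum = Δt · [f(2) + f(8/3) + f(10/3) + ...].
Sum ≈ 4.9858.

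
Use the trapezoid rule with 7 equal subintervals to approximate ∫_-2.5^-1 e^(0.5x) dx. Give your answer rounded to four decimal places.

0.6407

Δx = (-1 − (-2.5))/7 = 3/14.
f(-2.5) ≈ 0.2865, f(-16/7) ≈ 0.3189, f(-29/14) ≈ 0.3550, f(-13/7) ≈ 0.3951, f(-23/14) ≈ 0.4398, f(-10/7) ≈ 0.4895, f(-17/14) ≈ 0.5449, f(-1) ≈ 0.6065.
T_7 = (Δx/2)·[f(x_0) + 2f(x_1) + ... + 2f(x_{6}) + f(x_7)].
Sum ≈ 0.6407.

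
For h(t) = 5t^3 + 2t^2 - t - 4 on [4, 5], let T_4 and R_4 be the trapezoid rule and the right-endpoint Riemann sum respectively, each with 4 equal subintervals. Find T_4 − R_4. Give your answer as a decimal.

-40.25

T_4 = 494.140625.
R_4 = 534.390625.
T_4 − R_4 = -40.25.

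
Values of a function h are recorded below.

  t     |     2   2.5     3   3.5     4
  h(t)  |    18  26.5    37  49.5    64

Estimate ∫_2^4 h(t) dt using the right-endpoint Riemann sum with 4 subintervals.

88.5

Δt = 0.5.
Sum = 0.5·[26.5 + 37 + 49.5 + 64] = 88.5.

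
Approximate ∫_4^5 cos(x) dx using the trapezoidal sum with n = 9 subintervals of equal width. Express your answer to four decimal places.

Δx = (5 − 4)/9 = 1/9.
f(4) ≈ -0.6536, f(37/9) ≈ -0.5657, f(38/9) ≈ -0.4708, f(13/3) ≈ -0.3700, f(40/9) ≈ -0.2647, f(41/9) ≈ -0.1562, f(14/3) ≈ -0.0457, f(43/9) ≈ 0.0653, f(44/9) ≈ 0.1756, f(5) ≈ 0.2837.
T_9 = (Δx/2)·[f(x_0) + 2f(x_1) + ... + 2f(x_{8}) + f(x_9)].
Sum ≈ -0.2019.

-0.2019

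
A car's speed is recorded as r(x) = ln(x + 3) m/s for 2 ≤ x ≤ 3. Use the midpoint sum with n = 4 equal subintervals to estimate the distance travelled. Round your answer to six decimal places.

Δx = (3 − 2)/4 = 0.25.
Midpoints: 2.125, 2.375, 2.625, 2.875.
r(2.125) ≈ 1.634131, r(2.375) ≈ 1.681759, r(2.625) ≈ 1.727221, r(2.875) ≈ 1.770706.
Sum = Δx · [r(2.125) + r(2.375) + r(2.625) + r(2.875)].
Sum ≈ 1.703454.

1.703454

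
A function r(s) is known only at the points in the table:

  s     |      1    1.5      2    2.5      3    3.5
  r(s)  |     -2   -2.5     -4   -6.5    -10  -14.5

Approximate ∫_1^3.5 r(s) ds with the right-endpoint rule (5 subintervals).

-18.75

Δs = 0.5.
Sum = 0.5·[(-2.5) + (-4) + (-6.5) + (-10) + (-14.5)] = -18.75.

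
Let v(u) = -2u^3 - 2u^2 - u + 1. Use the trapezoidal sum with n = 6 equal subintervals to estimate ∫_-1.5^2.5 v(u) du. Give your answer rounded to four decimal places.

-29.1481

Δu = (2.5 − (-1.5))/6 = 2/3.
v(-1.5) = 4.75, v(-5/6) = 173/108, v(-1/6) = 121/108, v(0.5) = -0.25, v(7/6) = -655/108, v(11/6) = -2147/108, v(2.5) = -45.25.
T_6 = (Δu/2)·[v(u_0) + 2v(u_1) + ... + 2v(u_{5}) + v(u_6)].
Sum ≈ -29.1481.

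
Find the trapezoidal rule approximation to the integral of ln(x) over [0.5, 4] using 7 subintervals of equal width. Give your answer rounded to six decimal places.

2.356426

Δx = (4 − 0.5)/7 = 0.5.
f(0.5) ≈ -0.693147, f(1) ≈ 0.000000, f(1.5) ≈ 0.405465, f(2) ≈ 0.693147, f(2.5) ≈ 0.916291, f(3) ≈ 1.098612, f(3.5) ≈ 1.252763, f(4) ≈ 1.386294.
T_7 = (Δx/2)·[f(x_0) + 2f(x_1) + ... + 2f(x_{6}) + f(x_7)].
Sum ≈ 2.356426.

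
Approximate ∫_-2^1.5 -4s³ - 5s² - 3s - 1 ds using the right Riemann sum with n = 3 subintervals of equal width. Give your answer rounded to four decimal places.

-38.0463

Δs = (1.5 − (-2))/3 = 7/6.
Right endpoints: -5/6, 1/3, 1.5.
f(-5/6) = 37/108, f(1/3) = -73/27, f(1.5) = -30.25.
Sum = Δs · [f(-5/6) + f(1/3) + f(1.5)].
Sum ≈ -38.0463.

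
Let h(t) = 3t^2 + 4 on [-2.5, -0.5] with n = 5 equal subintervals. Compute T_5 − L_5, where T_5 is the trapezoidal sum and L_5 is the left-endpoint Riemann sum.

-3.6

T_5 = 23.66.
L_5 = 27.26.
T_5 − L_5 = -3.6.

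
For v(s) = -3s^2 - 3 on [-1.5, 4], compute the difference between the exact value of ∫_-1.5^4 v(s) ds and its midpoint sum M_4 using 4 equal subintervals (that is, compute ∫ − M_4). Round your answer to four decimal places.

-2.5996

Exact integral: ∫_-1.5^4 v(s) ds = -83.875.
M_4 ≈ -81.275391.
Error ≈ -83.875 − (-81.275391) ≈ -2.5996.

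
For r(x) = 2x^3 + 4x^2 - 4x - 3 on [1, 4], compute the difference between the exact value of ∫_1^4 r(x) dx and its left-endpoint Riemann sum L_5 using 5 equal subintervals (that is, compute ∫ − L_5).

48.78

Exact integral: ∫_1^4 r(x) dx = 172.5.
L_5 = 123.72.
Error = 172.5 − 123.72 = 48.78.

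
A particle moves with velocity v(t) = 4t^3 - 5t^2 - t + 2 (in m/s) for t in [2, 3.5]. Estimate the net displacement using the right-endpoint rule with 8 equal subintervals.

84.12890625

Δt = (3.5 − 2)/8 = 0.1875.
Right endpoints: 2.1875, 2.375, 2.5625, 2.75, 2.9375, 3.125, 3.3125, 3.5.
v(2.1875) = 18183/1024, v(2.375) = 25.0078125, v(2.5625) = 34725/1024, v(2.75) = 44.625, v(2.9375) = 58683/1024, v(3.125) = 72.1171875, v(3.3125) = 91353/1024, v(3.5) = 108.75.
Sum = Δt · [v(2.1875) + v(2.375) + v(2.5625) + ...].
Sum = 84.12890625.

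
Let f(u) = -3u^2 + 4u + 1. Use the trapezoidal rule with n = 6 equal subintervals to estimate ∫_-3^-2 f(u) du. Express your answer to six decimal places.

Δu = (-2 − (-3))/6 = 1/6.
f(-3) = -38, f(-17/6) = -413/12, f(-8/3) = -31, f(-2.5) = -27.75, f(-7/3) = -74/3, f(-13/6) = -21.75, f(-2) = -19.
T_6 = (Δu/2)·[f(u_0) + 2f(u_1) + ... + 2f(u_{5}) + f(u_6)].
Sum ≈ -28.013889.

-28.013889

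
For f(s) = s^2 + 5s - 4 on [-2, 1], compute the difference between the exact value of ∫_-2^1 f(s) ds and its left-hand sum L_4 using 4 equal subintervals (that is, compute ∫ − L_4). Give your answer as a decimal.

Exact integral: ∫_-2^1 f(s) ds = -16.5.
L_4 = -20.71875.
Error = -16.5 − (-20.71875) = 4.21875.

4.21875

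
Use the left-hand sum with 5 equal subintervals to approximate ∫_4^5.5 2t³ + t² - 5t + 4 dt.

302.97

Δt = (5.5 − 4)/5 = 0.3.
Left endpoints: 4, 4.3, 4.6, 4.9, 5.2.
f(4) = 128, f(4.3) = 160.004, f(4.6) = 196.832, f(4.9) = 238.808, f(5.2) = 286.256.
Sum = Δt · [f(4) + f(4.3) + f(4.6) + f(4.9) + f(5.2)].
Sum = 302.97.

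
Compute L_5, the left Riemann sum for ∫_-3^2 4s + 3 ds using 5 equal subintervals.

Δs = (2 − (-3))/5 = 1.
Left endpoints: -3, -2, -1, 0, 1.
f(-3) = -9, f(-2) = -5, f(-1) = -1, f(0) = 3, f(1) = 7.
Sum = Δs · [f(-3) + f(-2) + f(-1) + f(0) + f(1)].
Sum = -5.

-5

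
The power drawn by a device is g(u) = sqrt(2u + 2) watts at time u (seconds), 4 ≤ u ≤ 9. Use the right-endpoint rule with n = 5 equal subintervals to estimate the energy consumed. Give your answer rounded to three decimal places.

19.921

Δu = (9 − 4)/5 = 1.
Right endpoints: 5, 6, 7, 8, 9.
g(5) ≈ 3.464, g(6) ≈ 3.742, g(7) ≈ 4.000, g(8) ≈ 4.243, g(9) ≈ 4.472.
Sum = Δu · [g(5) + g(6) + g(7) + g(8) + g(9)].
Sum ≈ 19.921.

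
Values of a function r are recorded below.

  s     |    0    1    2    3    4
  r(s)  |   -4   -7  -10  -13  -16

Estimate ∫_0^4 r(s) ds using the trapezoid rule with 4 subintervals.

Δs = 1.
T_4 = (1/2)·[(-4) + 2·(-7) + 2·(-10) + 2·(-13) + (-16)] = -40.

-40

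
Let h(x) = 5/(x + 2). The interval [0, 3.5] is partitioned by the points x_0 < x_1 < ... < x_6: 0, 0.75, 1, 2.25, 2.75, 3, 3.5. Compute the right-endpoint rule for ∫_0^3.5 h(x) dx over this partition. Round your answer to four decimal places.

4.4818

Subinterval widths: 0.75, 0.25, 1.25, 0.5, 0.25, 0.5.
Right endpoints: 0.75, 1, 2.25, 2.75, 3, 3.5.
h(0.75) = 20/11, h(1) = 5/3, h(2.25) = 20/17, h(2.75) = 20/19, h(3) = 1, h(3.5) = 10/11.
Sum = Σ Δx_i · h(x_i).
Sum ≈ 4.4818.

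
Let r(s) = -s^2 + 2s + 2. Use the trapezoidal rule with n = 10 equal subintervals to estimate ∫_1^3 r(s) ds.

3.32

Δs = (3 − 1)/10 = 0.2.
r(1) = 3, r(1.2) = 2.96, r(1.4) = 2.84, r(1.6) = 2.64, r(1.8) = 2.36, r(2) = 2, r(2.2) = 1.56, r(2.4) = 1.04, r(2.6) = 0.44, r(2.8) = -0.24, r(3) = -1.
T_10 = (Δs/2)·[r(s_0) + 2r(s_1) + ... + 2r(s_{9}) + r(s_10)].
Sum = 3.32.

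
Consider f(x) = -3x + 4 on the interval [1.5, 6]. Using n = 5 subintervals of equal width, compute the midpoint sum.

-32.625

Δx = (6 − 1.5)/5 = 0.9.
Midpoints: 1.95, 2.85, 3.75, 4.65, 5.55.
f(1.95) = -1.85, f(2.85) = -4.55, f(3.75) = -7.25, f(4.65) = -9.95, f(5.55) = -12.65.
Sum = Δx · [f(1.95) + f(2.85) + f(3.75) + f(4.65) + f(5.55)].
Sum = -32.625.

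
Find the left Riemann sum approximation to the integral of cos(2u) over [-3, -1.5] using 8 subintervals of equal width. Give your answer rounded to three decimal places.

-0.025

Δu = (-1.5 − (-3))/8 = 0.1875.
Left endpoints: -3, -2.8125, -2.625, -2.4375, -2.25, -2.0625, -1.875, -1.6875.
f(-3) ≈ 0.960, f(-2.8125) ≈ 0.791, f(-2.625) ≈ 0.512, f(-2.4375) ≈ 0.162, f(-2.25) ≈ -0.211, f(-2.0625) ≈ -0.554, f(-1.875) ≈ -0.821, f(-1.6875) ≈ -0.973.
Sum = Δu · [f(-3) + f(-2.8125) + f(-2.625) + ...].
Sum ≈ -0.025.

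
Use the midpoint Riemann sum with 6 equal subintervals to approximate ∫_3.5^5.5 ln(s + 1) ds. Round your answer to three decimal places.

3.399

Δs = (5.5 − 3.5)/6 = 1/3.
Midpoints: 11/3, 4, 13/3, 14/3, 5, 16/3.
f(11/3) ≈ 1.540, f(4) ≈ 1.609, f(13/3) ≈ 1.674, f(14/3) ≈ 1.735, f(5) ≈ 1.792, f(16/3) ≈ 1.846.
Sum = Δs · [f(11/3) + f(4) + f(13/3) + ...].
Sum ≈ 3.399.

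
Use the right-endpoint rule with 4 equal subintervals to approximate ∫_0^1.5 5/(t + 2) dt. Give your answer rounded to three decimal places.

Δt = (1.5 − 0)/4 = 0.375.
Right endpoints: 0.375, 0.75, 1.125, 1.5.
f(0.375) = 40/19, f(0.75) = 20/11, f(1.125) = 1.6, f(1.5) = 10/7.
Sum = Δt · [f(0.375) + f(0.75) + f(1.125) + f(1.5)].
Sum ≈ 2.607.

2.607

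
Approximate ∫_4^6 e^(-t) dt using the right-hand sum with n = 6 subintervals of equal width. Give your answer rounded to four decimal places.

Δt = (6 − 4)/6 = 1/3.
Right endpoints: 13/3, 14/3, 5, 16/3, 17/3, 6.
f(13/3) ≈ 0.0131, f(14/3) ≈ 0.0094, f(5) ≈ 0.0067, f(16/3) ≈ 0.0048, f(17/3) ≈ 0.0035, f(6) ≈ 0.0025.
Sum = Δt · [f(13/3) + f(14/3) + f(5) + ...].
Sum ≈ 0.0133.

0.0133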